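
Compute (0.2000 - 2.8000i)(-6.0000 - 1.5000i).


Real = 0.2*(-6) - (-2.8)*(-1.5) = -1.2 - 4.2 = -5.4
Imag = 0.2*(-1.5) - (6)*(-2.8) = -0.3 + 16.8 = 16.5

-5.4000 + 16.5000i


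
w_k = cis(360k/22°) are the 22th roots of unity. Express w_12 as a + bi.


Angle = 360*12/22 = 196.3636°
a = cos(196.3636°) = -0.9595
b = sin(196.3636°) = -0.2817

-0.9595 - 0.2817i


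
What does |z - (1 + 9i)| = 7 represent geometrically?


|z - z0| = r is a circle with center z0 and radius r.
Center = (1, 9), radius = 7

Circle with center (1, 9) and radius 7


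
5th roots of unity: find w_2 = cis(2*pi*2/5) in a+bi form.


Angle = 360*2/5 = 144°
a = cos(144°) = -0.8090
b = sin(144°) = 0.5878

-0.8090 + 0.5878i


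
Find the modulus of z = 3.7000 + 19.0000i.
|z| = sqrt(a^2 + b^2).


|z| = sqrt(3.7^2 + 19^2) = sqrt(13.69 + 361) = sqrt(374.69) = 19.3569

|z| = 19.3569


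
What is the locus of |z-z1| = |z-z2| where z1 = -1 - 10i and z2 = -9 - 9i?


Equal distances means the locus is the perpendicular bisector of z1 and z2.
Midpoint = ((-1+(-9))/2, (-10+(-9))/2) = (-5.0000, -9.5000)

Perpendicular bisector through (-5.0000, -9.5000)


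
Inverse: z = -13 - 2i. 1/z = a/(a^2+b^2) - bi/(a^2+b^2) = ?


|z|^2 = 169+4 = 173
1/z = (-13 + 2i)/173

1/z = -0.0751 + 0.0116i


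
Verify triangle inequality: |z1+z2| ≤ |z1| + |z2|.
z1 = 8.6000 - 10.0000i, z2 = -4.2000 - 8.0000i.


|z1| = sqrt(8.6^2 + (-10)^2) = sqrt(173.96) = 13.1894
|z2| = sqrt((-4.2)^2 + (-8)^2) = sqrt(81.64) = 9.0355
z1+z2 = 4.4000 - 18.0000i
|z1+z2| = sqrt(343.36) = 18.5300
|z1|+|z2| = 13.1894 + 9.0355 = 22.2249

|z1+z2| = 18.5300 ≤ |z1|+|z2| = 22.2249 (verified)


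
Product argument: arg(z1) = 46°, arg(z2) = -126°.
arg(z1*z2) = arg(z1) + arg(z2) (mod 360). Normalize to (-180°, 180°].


arg(z1*z2) = 46° - 126° = -80°
Normalized to (-180°, 180°]: -80°

-80°


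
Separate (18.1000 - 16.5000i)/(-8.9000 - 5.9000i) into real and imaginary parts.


Multiply by conjugate: (18.1000 - 16.5000i)(-8.9000 + 5.9000i) / ((-8.9)^2 + (-5.9)^2)
Numerator real = 18.1*(-8.9) - (16.5)*(-5.9) = -63.74
Numerator imag = -16.5*(-8.9) - 18.1*(-5.9) = 253.64
Denominator = 114.02
Re(z) = -63.74/114.02 = -0.5590
Im(z) = 253.64/114.02 = 2.2245

Re(z) = -0.5590, Im(z) = 2.2245


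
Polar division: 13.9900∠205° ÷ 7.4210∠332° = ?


r = 13.9900 / 7.4210 = 1.8852
theta = 205° - 332° = -127° = 233° (mod 360)

1.8852 cis(233°)


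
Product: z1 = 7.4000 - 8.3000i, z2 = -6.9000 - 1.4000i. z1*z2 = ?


Real = 7.4*(-6.9) - (-8.3)*(-1.4) = -51.06 - 11.62 = -62.68
Imag = 7.4*(-1.4) - (6.9)*(-8.3) = -10.36 + 57.27 = 46.91

-62.6800 + 46.9100i


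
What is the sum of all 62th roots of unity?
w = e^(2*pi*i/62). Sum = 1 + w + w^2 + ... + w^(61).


The sum of all 62th roots of unity is 0.
Geometric series: (1 - w^62)/(1 - w) = (1-1)/(1-w) = 0 since w^62 = 1, w ≠ 1.
Alternatively: coefficient of z^61 in z^62 - 1 is 0.

0


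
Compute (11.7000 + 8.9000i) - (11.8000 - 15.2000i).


Real: 11.7 - 11.8 = -0.1
Imag: 8.9 + 15.2 = 24.1

-0.1000 + 24.1000i


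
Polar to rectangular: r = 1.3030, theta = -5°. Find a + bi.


a = 1.3030*cos(-5°) = 1.3030*0.9962 = 1.2980
b = 1.3030*sin(-5°) = 1.3030*(-0.0872) = -0.1136

1.2980 - 0.1136i


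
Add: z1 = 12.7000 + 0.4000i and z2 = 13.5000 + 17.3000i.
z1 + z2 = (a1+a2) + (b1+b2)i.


Real: 12.7 + 13.5 = 26.2
Imag: 0.4 + 17.3 = 17.7

26.2000 + 17.7000i


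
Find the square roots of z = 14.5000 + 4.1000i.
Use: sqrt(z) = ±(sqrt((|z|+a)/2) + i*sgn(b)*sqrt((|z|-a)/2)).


|z| = sqrt(210.25+16.81) = 15.0685
sqrt((|z|+a)/2) = sqrt((15.0685+14.5)/2) = sqrt(14.7843) = 3.8450
sqrt((|z|-a)/2) = sqrt((15.0685-14.5)/2) = sqrt(0.2843) = 0.5332

±(3.8450 + 0.5332i) i.e. 3.8450 + 0.5332i and -3.8450 - 0.5332i


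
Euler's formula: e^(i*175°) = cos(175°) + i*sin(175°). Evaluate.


cos(175°) = -0.9962
sin(175°) = 0.0872

e^(i*175°) = -0.9962 + 0.0872i


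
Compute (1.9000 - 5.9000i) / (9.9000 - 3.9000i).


Conjugate of z2 = 9.9000 + 3.9000i
Numerator: (1.9000 - 5.9000i)(9.9000 + 3.9000i) = 41.8200 - 51.0000i
Denominator: 9.9^2 + (-3.9)^2 = 113.22
Result = (41.8200 - 51.0000i)/113.22

0.3694 - 0.4505i


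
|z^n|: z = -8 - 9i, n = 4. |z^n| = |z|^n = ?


|z| = sqrt(64+81) = sqrt(145) = 12.0416
|z^4| = |z|^4 = (sqrt(145))^4 = 145^2 = 21025

|z^4| = 21025


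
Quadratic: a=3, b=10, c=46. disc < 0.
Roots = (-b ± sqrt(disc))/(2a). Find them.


disc = 10^2 - 4*3*46 = 100 - 552 = -452
sqrt(|disc|) = sqrt(452) = 21.2603
Real part = -10/(2*3) = -1.6667
Imag part = 21.2603/(2*3) = 3.5434

-1.6667 ± 3.5434i


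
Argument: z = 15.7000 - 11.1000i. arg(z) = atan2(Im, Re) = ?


Re = 15.7, Im = -11.1
arg = atan2(-11.1, 15.7) = -35.2606 degrees

arg(z) = -35.2606 degrees


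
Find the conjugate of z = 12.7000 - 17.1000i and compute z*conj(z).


z_bar = 12.7000 + 17.1000i
z*z_bar = 12.7^2 + (-17.1)^2 = 161.29 + 292.41 = 453.7

z_bar = 12.7000 + 17.1000i, z*z_bar = 453.7


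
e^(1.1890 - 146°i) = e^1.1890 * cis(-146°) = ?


e^1.1890 = 3.2838
cos(-146°) = -0.82904
sin(-146°) = -0.5592
Real = 3.2838*(-0.82904) = -2.7224
Imag = 3.2838*(-0.5592) = -1.8363

-2.7224 - 1.8363i


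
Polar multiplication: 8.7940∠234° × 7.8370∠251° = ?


r = 8.7940 * 7.8370 = 68.9186
theta = 234° + 251° = 485° = 125° (mod 360)

68.9186 cis(125°)


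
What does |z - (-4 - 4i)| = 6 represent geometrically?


|z - z0| = r is a circle with center z0 and radius r.
Center = (-4, -4), radius = 6

Circle with center (-4, -4) and radius 6


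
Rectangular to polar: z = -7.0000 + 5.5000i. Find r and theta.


r = sqrt(49+30.25) = sqrt(79.25) = 8.9022
theta = atan2(5.5, -7) = 141.8428 degrees

r = 8.9022, theta = 141.8428 degrees


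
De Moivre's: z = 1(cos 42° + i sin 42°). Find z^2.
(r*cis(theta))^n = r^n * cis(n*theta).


r^2 = 1^2 = 1
n*theta = 2*42° = 84° = 84° (mod 360)
a = 1*cos(84°) = 0.1045
b = 1*sin(84°) = 0.9945

1 cis(84°) = 0.1045 + 0.9945i


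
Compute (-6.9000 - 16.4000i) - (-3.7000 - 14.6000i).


Real: -6.9 + 3.7 = -3.2
Imag: -16.4 + 14.6 = -1.8

-3.2000 - 1.8000i


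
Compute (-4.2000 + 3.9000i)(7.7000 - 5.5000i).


Real = -4.2*7.7 - 3.9*(-5.5) = -32.34 - (-21.45) = -10.89
Imag = -4.2*(-5.5) + 7.7*3.9 = 23.1 + 30.03 = 53.13

-10.8900 + 53.1300i


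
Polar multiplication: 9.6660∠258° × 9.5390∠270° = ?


r = 9.6660 * 9.5390 = 92.2040
theta = 258° + 270° = 528° = 168° (mod 360)

92.2040 cis(168°)


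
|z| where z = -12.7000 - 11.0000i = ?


|z| = sqrt((-12.7)^2 + (-11)^2) = sqrt(161.29 + 121) = sqrt(282.29) = 16.8015

|z| = 16.8015


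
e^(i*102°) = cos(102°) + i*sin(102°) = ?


cos(102°) = -0.2079
sin(102°) = 0.9781

e^(i*102°) = -0.2079 + 0.9781i


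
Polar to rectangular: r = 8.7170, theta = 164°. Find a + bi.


a = 8.7170*cos(164°) = 8.7170*(-0.96126) = -8.3793
b = 8.7170*sin(164°) = 8.7170*0.275637 = 2.4027

-8.3793 + 2.4027i


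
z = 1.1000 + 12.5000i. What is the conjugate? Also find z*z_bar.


z_bar = 1.1000 - 12.5000i
z*z_bar = 1.1^2 + 12.5^2 = 1.21 + 156.25 = 157.46

z_bar = 1.1000 - 12.5000i, z*z_bar = 157.46


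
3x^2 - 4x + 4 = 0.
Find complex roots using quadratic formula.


disc = (-4)^2 - 4*3*4 = 16 - 48 = -32
sqrt(|disc|) = sqrt(32) = 5.6569
Real part = 4/(2*3) = 0.6667
Imag part = 5.6569/(2*3) = 0.9428

0.6667 ± 0.9428i


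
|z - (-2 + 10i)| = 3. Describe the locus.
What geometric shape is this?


|z - z0| = r is a circle with center z0 and radius r.
Center = (-2, 10), radius = 3

Circle with center (-2, 10) and radius 3


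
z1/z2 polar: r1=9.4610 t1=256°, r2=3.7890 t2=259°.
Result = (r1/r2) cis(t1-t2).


r = 9.4610 / 3.7890 = 2.4970
theta = 256° - 259° = -3° = 357° (mod 360)

2.4970 cis(357°)


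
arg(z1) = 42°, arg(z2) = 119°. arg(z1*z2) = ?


arg(z1*z2) = 42° + 119° = 161°
Normalized to (-180°, 180°]: 161°

161°


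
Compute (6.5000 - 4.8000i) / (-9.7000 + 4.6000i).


Conjugate of z2 = -9.7000 - 4.6000i
Numerator: (6.5000 - 4.8000i)(-9.7000 - 4.6000i) = -85.1300 + 16.6600i
Denominator: (-9.7)^2 + 4.6^2 = 115.25
Result = (-85.1300 + 16.6600i)/115.25

-0.7387 + 0.1446i


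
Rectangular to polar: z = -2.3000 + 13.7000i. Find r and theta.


r = sqrt(5.29+187.69) = sqrt(192.98) = 13.8917
theta = atan2(13.7, -2.3) = 99.5301 degrees

r = 13.8917, theta = 99.5301 degrees


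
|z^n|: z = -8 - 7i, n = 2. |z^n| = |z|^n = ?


|z| = sqrt(64+49) = sqrt(113) = 10.6301
|z^2| = |z|^2 = (sqrt(113))^2 = 113

|z^2| = 113


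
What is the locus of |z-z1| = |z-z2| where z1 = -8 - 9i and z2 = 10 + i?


Equal distances means the locus is the perpendicular bisector of z1 and z2.
Midpoint = ((-8+10)/2, (-9+1)/2) = (1.0000, -4.0000)

Perpendicular bisector through (1.0000, -4.0000)


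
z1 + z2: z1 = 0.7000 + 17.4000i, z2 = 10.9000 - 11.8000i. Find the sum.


Real: 0.7 + 10.9 = 11.6
Imag: 17.4 - 11.8 = 5.6

11.6000 + 5.6000i


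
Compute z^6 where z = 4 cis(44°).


r^6 = 4^6 = 4096
n*theta = 6*44° = 264° = 264° (mod 360)
a = 4096*cos(264°) = -428.1486
b = 4096*sin(264°) = -4073.5617

4096 cis(264°) = -428.1486 - 4073.5617i


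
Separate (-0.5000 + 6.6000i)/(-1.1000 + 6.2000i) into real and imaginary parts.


Multiply by conjugate: (-0.5000 + 6.6000i)(-1.1000 - 6.2000i) / ((-1.1)^2 + 6.2^2)
Numerator real = -0.5*(-1.1) + 6.6*6.2 = 41.47
Numerator imag = 6.6*(-1.1) - (-0.5)*6.2 = -4.16
Denominator = 39.65
Re(z) = 41.47/39.65 = 1.0459
Im(z) = -4.16/39.65 = -0.1049

Re(z) = 1.0459, Im(z) = -0.1049


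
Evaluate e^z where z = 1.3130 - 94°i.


e^1.3130 = 3.71731
cos(-94°) = -0.06976
sin(-94°) = -0.997564
Real = 3.71731*(-0.06976) = -0.2593
Imag = 3.71731*(-0.997564) = -3.7083

-0.2593 - 3.7083i


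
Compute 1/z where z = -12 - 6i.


|z|^2 = 144+36 = 180
1/z = (-12 + 6i)/180

1/z = -0.0667 + 0.0333i


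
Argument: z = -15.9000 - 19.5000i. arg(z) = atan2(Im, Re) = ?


Re = -15.9, Im = -19.5
arg = atan2(-19.5, -15.9) = -129.1933 degrees

arg(z) = -129.1933 degrees


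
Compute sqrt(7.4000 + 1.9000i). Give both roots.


|z| = sqrt(54.76+3.61) = 7.6400
sqrt((|z|+a)/2) = sqrt((7.6400+7.4)/2) = sqrt(7.5200) = 2.7423
sqrt((|z|-a)/2) = sqrt((7.6400-7.4)/2) = sqrt(0.1200) = 0.3464

±(2.7423 + 0.3464i) i.e. 2.7423 + 0.3464i and -2.7423 - 0.3464i


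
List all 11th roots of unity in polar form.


The 11th roots of unity are cis(360k/11°) for k=0..10
Angle step = 360/11 = 32.7273°
Primitive root: cis(32.7273°)
Primitive root = 0.8413 + 0.5406i

11 roots at angles: 0°, 32.7273°, 65.4545°, 98.1818°, 130.9091°, 163.6364°, 196.3636°, 229.0909°, 261.8182°, 294.5455°, 327.2727°


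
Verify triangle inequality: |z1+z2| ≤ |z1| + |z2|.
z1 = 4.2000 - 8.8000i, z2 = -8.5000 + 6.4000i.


|z1| = sqrt(4.2^2 + (-8.8)^2) = sqrt(95.08) = 9.7509
|z2| = sqrt((-8.5)^2 + 6.4^2) = sqrt(113.21) = 10.6400
z1+z2 = -4.3000 - 2.4000i
|z1+z2| = sqrt(24.25) = 4.9244
|z1|+|z2| = 9.7509 + 10.6400 = 20.3909

|z1+z2| = 4.9244 ≤ |z1|+|z2| = 20.3909 (verified)


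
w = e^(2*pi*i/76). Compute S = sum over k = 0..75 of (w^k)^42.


The roots are w_k = w^k with w = e^(2*pi*i/76), and (w^k)^42 = (w^42)^k.
So S = 1 + u + u^2 + ... + u^(75) with u = w^42.
42 = 0*76 + 42, so 42 is not a multiple of 76: u = w^42 ≠ 1 (w is a primitive 76th root), while u^76 = (w^76)^42 = 1.
Geometric series: S = (1 - u^76)/(1 - u) = (1 - 1)/(1 - u) = 0

S = 0


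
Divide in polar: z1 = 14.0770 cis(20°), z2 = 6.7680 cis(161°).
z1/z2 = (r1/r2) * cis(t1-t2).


r = 14.0770 / 6.7680 = 2.0799
theta = 20° - 161° = -141° = 219° (mod 360)

2.0799 cis(219°)


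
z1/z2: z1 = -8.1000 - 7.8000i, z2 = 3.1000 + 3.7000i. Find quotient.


Conjugate of z2 = 3.1000 - 3.7000i
Numerator: (-8.1000 - 7.8000i)(3.1000 - 3.7000i) = -53.9700 + 5.7900i
Denominator: 3.1^2 + 3.7^2 = 23.3
Result = (-53.9700 + 5.7900i)/23.3

-2.3163 + 0.2485i


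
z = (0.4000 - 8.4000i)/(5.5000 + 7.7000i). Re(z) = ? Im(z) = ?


Multiply by conjugate: (0.4000 - 8.4000i)(5.5000 - 7.7000i) / (5.5^2 + 7.7^2)
Numerator real = 0.4*5.5 - (8.4)*7.7 = -62.48
Numerator imag = -8.4*5.5 - 0.4*7.7 = -49.28
Denominator = 89.54
Re(z) = -62.48/89.54 = -0.6978
Im(z) = -49.28/89.54 = -0.5504

Re(z) = -0.6978, Im(z) = -0.5504


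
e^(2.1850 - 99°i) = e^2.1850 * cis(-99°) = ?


e^2.1850 = 8.8906
cos(-99°) = -0.15643
sin(-99°) = -0.9877
Real = 8.8906*(-0.15643) = -1.3908
Imag = 8.8906*(-0.9877) = -8.7812

-1.3908 - 8.7812i


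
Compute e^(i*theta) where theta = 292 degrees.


cos(292°) = 0.3746
sin(292°) = -0.9272

e^(i*292°) = 0.3746 - 0.9272i


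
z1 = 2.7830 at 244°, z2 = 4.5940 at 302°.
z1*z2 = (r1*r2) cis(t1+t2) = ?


r = 2.7830 * 4.5940 = 12.7851
theta = 244° + 302° = 546° = 186° (mod 360)

12.7851 cis(186°)


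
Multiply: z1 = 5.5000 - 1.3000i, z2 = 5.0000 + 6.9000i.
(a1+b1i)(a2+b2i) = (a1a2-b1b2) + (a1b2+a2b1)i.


Real = 5.5*5 - (-1.3)*6.9 = 27.5 - (-8.97) = 36.47
Imag = 5.5*6.9 + 5*(-1.3) = 37.95 - (6.5) = 31.45

36.4700 + 31.4500i


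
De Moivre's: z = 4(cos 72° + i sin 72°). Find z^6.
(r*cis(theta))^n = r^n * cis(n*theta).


r^6 = 4^6 = 4096
n*theta = 6*72° = 432° = 72° (mod 360)
a = 4096*cos(72°) = 1265.7336
b = 4096*sin(72°) = 3895.5275

4096 cis(72°) = 1265.7336 + 3895.5275i


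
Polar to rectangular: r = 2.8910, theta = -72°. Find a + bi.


a = 2.8910*cos(-72°) = 2.8910*0.30902 = 0.8934
b = 2.8910*sin(-72°) = 2.8910*(-0.95106) = -2.7495

0.8934 - 2.7495i


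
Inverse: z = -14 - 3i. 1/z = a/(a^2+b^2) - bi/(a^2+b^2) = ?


|z|^2 = 196+9 = 205
1/z = (-14 + 3i)/205

1/z = -0.0683 + 0.0146i


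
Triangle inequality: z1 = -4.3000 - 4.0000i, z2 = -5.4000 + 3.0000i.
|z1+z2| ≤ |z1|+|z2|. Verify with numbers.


|z1| = sqrt((-4.3)^2 + (-4)^2) = sqrt(34.49) = 5.8728
|z2| = sqrt((-5.4)^2 + 3^2) = sqrt(38.16) = 6.1774
z1+z2 = -9.7000 - i
|z1+z2| = sqrt(95.09) = 9.7514
|z1|+|z2| = 5.8728 + 6.1774 = 12.0502

|z1+z2| = 9.7514 ≤ |z1|+|z2| = 12.0502 (verified)


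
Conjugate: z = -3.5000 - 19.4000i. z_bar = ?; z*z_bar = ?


z_bar = -3.5000 + 19.4000i
z*z_bar = (-3.5)^2 + (-19.4)^2 = 12.25 + 376.36 = 388.61

z_bar = -3.5000 + 19.4000i, z*z_bar = 388.61


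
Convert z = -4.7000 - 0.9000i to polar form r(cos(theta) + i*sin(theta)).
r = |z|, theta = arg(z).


r = sqrt(22.09+0.81) = sqrt(22.9) = 4.7854
theta = atan2(-0.9, -4.7) = -169.1597 degrees

r = 4.7854, theta = -169.1597 degrees


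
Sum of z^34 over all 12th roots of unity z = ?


The roots are w_k = w^k with w = e^(2*pi*i/12), and (w^k)^34 = (w^34)^k.
So S = 1 + u + u^2 + ... + u^(11) with u = w^34.
34 = 2*12 + 10, so 34 is not a multiple of 12: u = (w^12)^2 * w^10 = w^10 ≠ 1 (w is a primitive 12th root), while u^12 = (w^12)^34 = 1.
Geometric series: S = (1 - u^12)/(1 - u) = (1 - 1)/(1 - u) = 0

S = 0


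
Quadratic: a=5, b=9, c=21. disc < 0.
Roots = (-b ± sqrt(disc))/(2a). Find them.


disc = 9^2 - 4*5*21 = 81 - 420 = -339
sqrt(|disc|) = sqrt(339) = 18.4120
Real part = -9/(2*5) = -0.9000
Imag part = 18.4120/(2*5) = 1.8412

-0.9000 ± 1.8412i


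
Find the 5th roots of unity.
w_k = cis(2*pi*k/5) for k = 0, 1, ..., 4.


The 5th roots of unity are cis(360k/5°) for k=0..4
Angle step = 360/5 = 72°
Primitive root: cis(72°)
Primitive root = 0.3090 + 0.9511i

5 roots at angles: 0°, 72°, 144°, 216°, 288°


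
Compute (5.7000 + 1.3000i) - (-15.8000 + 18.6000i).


Real: 5.7 + 15.8 = 21.5
Imag: 1.3 - 18.6 = -17.3

21.5000 - 17.3000i


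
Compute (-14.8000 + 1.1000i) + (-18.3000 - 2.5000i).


Real: -14.8 - 18.3 = -33.1
Imag: 1.1 - 2.5 = -1.4

-33.1000 - 1.4000i


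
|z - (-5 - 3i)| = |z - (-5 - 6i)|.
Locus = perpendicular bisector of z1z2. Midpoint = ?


Equal distances means the locus is the perpendicular bisector of z1 and z2.
Midpoint = ((-5+(-5))/2, (-3+(-6))/2) = (-5.0000, -4.5000)

Perpendicular bisector through (-5.0000, -4.5000)


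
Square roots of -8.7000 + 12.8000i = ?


|z| = sqrt(75.69+163.84) = 15.4768
sqrt((|z|+a)/2) = sqrt((15.4768+(-8.7))/2) = sqrt(3.3884) = 1.8408
sqrt((|z|-a)/2) = sqrt((15.4768-(-8.7))/2) = sqrt(12.0884) = 3.4768

±(1.8408 + 3.4768i) i.e. 1.8408 + 3.4768i and -1.8408 - 3.4768i


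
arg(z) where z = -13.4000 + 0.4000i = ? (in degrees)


Re = -13.4, Im = 0.4
arg = atan2(0.4, -13.4) = 178.2902 degrees

arg(z) = 178.2902 degrees


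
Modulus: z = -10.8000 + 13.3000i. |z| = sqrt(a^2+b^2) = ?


|z| = sqrt((-10.8)^2 + 13.3^2) = sqrt(116.64 + 176.89) = sqrt(293.53) = 17.1327

|z| = 17.1327


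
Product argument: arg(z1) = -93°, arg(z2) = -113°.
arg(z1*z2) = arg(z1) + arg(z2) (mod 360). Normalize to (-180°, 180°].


arg(z1*z2) = -93° - 113° = -206°
Normalized to (-180°, 180°]: 154°

154°


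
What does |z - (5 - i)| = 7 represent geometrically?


|z - z0| = r is a circle with center z0 and radius r.
Center = (5, -1), radius = 7

Circle with center (5, -1) and radius 7


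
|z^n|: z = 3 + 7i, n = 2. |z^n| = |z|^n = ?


|z| = sqrt(9+49) = sqrt(58) = 7.6158
|z^2| = |z|^2 = (sqrt(58))^2 = 58

|z^2| = 58


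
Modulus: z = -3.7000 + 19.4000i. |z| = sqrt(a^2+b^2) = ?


|z| = sqrt((-3.7)^2 + 19.4^2) = sqrt(13.69 + 376.36) = sqrt(390.05) = 19.7497

|z| = 19.7497


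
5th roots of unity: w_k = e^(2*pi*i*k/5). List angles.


The 5th roots of unity are cis(360k/5°) for k=0..4
Angle step = 360/5 = 72°
Primitive root: cis(72°)
Primitive root = 0.3090 + 0.9511i

5 roots at angles: 0°, 72°, 144°, 216°, 288°


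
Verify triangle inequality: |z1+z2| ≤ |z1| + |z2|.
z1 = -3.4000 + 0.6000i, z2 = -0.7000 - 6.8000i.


|z1| = sqrt((-3.4)^2 + 0.6^2) = sqrt(11.92) = 3.4525
|z2| = sqrt((-0.7)^2 + (-6.8)^2) = sqrt(46.73) = 6.8359
z1+z2 = -4.1000 - 6.2000i
|z1+z2| = sqrt(55.25) = 7.4330
|z1|+|z2| = 3.4525 + 6.8359 = 10.2884

|z1+z2| = 7.4330 ≤ |z1|+|z2| = 10.2884 (verified)


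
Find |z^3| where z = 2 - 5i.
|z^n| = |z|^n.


|z| = sqrt(4+25) = sqrt(29) = 5.3852
|z^3| = |z|^3 = (sqrt(29))^3 = 29*sqrt(29)

|z^3| = 29*sqrt(29) ≈ 156.1698


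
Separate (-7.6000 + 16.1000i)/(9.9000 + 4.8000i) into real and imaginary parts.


Multiply by conjugate: (-7.6000 + 16.1000i)(9.9000 - 4.8000i) / (9.9^2 + 4.8^2)
Numerator real = -7.6*9.9 + 16.1*4.8 = 2.04
Numerator imag = 16.1*9.9 - (-7.6)*4.8 = 195.87
Denominator = 121.05
Re(z) = 2.04/121.05 = 0.0169
Im(z) = 195.87/121.05 = 1.6181

Re(z) = 0.0169, Im(z) = 1.6181


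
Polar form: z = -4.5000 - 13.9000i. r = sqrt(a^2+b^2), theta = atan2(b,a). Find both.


r = sqrt(20.25+193.21) = sqrt(213.46) = 14.6103
theta = atan2(-13.9, -4.5) = -107.9389 degrees

r = 14.6103, theta = -107.9389 degrees


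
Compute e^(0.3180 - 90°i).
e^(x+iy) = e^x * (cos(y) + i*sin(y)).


e^0.3180 = 1.3744
cos(-90°) = 0
sin(-90°) = -1
Real = 1.3744*0 = 0
Imag = 1.3744*(-1) = -1.3744

0 - 1.3744i


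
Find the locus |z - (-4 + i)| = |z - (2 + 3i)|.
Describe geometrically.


Equal distances means the locus is the perpendicular bisector of z1 and z2.
Midpoint = ((-4+2)/2, (1+3)/2) = (-1.0000, 2.0000)

Perpendicular bisector through (-1.0000, 2.0000)


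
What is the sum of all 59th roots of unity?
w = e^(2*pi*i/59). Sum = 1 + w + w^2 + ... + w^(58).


The sum of all 59th roots of unity is 0.
Geometric series: (1 - w^59)/(1 - w) = (1-1)/(1-w) = 0 since w^59 = 1, w ≠ 1.
Alternatively: coefficient of z^58 in z^59 - 1 is 0.

0


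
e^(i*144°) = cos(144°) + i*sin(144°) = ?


cos(144°) = -0.8090
sin(144°) = 0.5878

e^(i*144°) = -0.8090 + 0.5878i


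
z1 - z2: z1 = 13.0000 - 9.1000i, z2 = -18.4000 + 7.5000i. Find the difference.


Real: 13 + 18.4 = 31.4
Imag: -9.1 - 7.5 = -16.6

31.4000 - 16.6000i


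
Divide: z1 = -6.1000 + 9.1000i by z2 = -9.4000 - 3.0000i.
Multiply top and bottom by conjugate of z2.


Conjugate of z2 = -9.4000 + 3.0000i
Numerator: (-6.1000 + 9.1000i)(-9.4000 + 3.0000i) = 30.0400 - 103.8400i
Denominator: (-9.4)^2 + (-3)^2 = 97.36
Result = (30.0400 - 103.8400i)/97.36

0.3085 - 1.0666i


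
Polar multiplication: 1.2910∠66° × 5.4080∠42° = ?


r = 1.2910 * 5.4080 = 6.9817
theta = 66° + 42° = 108° = 108° (mod 360)

6.9817 cis(108°)


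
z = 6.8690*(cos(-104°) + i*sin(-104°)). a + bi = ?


a = 6.8690*cos(-104°) = 6.8690*(-0.241922) = -1.6618
b = 6.8690*sin(-104°) = 6.8690*(-0.9703) = -6.6650

-1.6618 - 6.6650i


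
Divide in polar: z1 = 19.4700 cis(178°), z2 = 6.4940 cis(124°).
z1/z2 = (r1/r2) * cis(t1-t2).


r = 19.4700 / 6.4940 = 2.9982
theta = 178° - 124° = 54° = 54° (mod 360)

2.9982 cis(54°)


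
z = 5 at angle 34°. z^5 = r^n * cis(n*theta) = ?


r^5 = 5^5 = 3125
n*theta = 5*34° = 170° = 170° (mod 360)
a = 3125*cos(170°) = -3077.5242
b = 3125*sin(170°) = 542.6506

3125 cis(170°) = -3077.5242 + 542.6506i


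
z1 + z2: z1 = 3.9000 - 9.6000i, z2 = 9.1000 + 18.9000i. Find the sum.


Real: 3.9 + 9.1 = 13
Imag: -9.6 + 18.9 = 9.3

13.0000 + 9.3000i


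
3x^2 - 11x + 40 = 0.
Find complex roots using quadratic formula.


disc = (-11)^2 - 4*3*40 = 121 - 480 = -359
sqrt(|disc|) = sqrt(359) = 18.9473
Real part = 11/(2*3) = 1.8333
Imag part = 18.9473/(2*3) = 3.1579

1.8333 ± 3.1579i


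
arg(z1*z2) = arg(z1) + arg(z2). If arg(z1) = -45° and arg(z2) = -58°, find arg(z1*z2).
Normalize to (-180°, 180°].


arg(z1*z2) = -45° - 58° = -103°
Normalized to (-180°, 180°]: -103°

-103°


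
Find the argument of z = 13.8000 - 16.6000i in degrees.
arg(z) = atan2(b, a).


Re = 13.8, Im = -16.6
arg = atan2(-16.6, 13.8) = -50.2624 degrees

arg(z) = -50.2624 degrees


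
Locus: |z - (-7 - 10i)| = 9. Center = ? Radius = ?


|z - z0| = r is a circle with center z0 and radius r.
Center = (-7, -10), radius = 9

Circle with center (-7, -10) and radius 9


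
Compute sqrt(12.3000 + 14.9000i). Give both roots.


|z| = sqrt(151.29+222.01) = 19.3210
sqrt((|z|+a)/2) = sqrt((19.3210+12.3)/2) = sqrt(15.8105) = 3.9762
sqrt((|z|-a)/2) = sqrt((19.3210-12.3)/2) = sqrt(3.5105) = 1.8736

±(3.9762 + 1.8736i) i.e. 3.9762 + 1.8736i and -3.9762 - 1.8736i


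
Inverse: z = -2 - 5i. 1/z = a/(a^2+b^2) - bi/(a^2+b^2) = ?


|z|^2 = 4+25 = 29
1/z = (-2 + 5i)/29

1/z = -0.0690 + 0.1724i


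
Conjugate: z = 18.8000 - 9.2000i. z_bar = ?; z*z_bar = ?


z_bar = 18.8000 + 9.2000i
z*z_bar = 18.8^2 + (-9.2)^2 = 353.44 + 84.64 = 438.08

z_bar = 18.8000 + 9.2000i, z*z_bar = 438.08


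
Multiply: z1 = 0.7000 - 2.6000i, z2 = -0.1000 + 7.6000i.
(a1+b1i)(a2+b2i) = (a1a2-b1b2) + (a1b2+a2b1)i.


Real = 0.7*(-0.1) - (-2.6)*7.6 = -0.07 - (-19.76) = 19.69
Imag = 0.7*7.6 - (0.1)*(-2.6) = 5.32 + 0.26 = 5.58

19.6900 + 5.5800i


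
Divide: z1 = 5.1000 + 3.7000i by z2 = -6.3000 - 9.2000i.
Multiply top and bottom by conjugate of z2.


Conjugate of z2 = -6.3000 + 9.2000i
Numerator: (5.1000 + 3.7000i)(-6.3000 + 9.2000i) = -66.1700 + 23.6100i
Denominator: (-6.3)^2 + (-9.2)^2 = 124.33
Result = (-66.1700 + 23.6100i)/124.33

-0.5322 + 0.1899i


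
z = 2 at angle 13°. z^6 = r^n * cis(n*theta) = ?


r^6 = 2^6 = 64
n*theta = 6*13° = 78° = 78° (mod 360)
a = 64*cos(78°) = 13.3063
b = 64*sin(78°) = 62.6014

64 cis(78°) = 13.3063 + 62.6014i


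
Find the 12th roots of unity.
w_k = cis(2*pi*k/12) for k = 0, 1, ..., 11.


The 12th roots of unity are cis(360k/12°) for k=0..11
Angle step = 360/12 = 30°
Primitive root: cis(30°)
Primitive root = 0.8660 + 0.5000i

12 roots at angles: 0°, 30°, 60°, 90°, 120°, 150°, 180°, 210°, 240°, 270°, 300°, 330°


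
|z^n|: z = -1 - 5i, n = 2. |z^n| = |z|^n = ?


|z| = sqrt(1+25) = sqrt(26) = 5.0990
|z^2| = |z|^2 = (sqrt(26))^2 = 26

|z^2| = 26


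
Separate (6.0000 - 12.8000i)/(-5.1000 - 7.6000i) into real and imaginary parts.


Multiply by conjugate: (6.0000 - 12.8000i)(-5.1000 + 7.6000i) / ((-5.1)^2 + (-7.6)^2)
Numerator real = 6*(-5.1) - (12.8)*(-7.6) = 66.68
Numerator imag = -12.8*(-5.1) - 6*(-7.6) = 110.88
Denominator = 83.77
Re(z) = 66.68/83.77 = 0.7960
Im(z) = 110.88/83.77 = 1.3236

Re(z) = 0.7960, Im(z) = 1.3236


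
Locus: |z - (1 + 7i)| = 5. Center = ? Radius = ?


|z - z0| = r is a circle with center z0 and radius r.
Center = (1, 7), radius = 5

Circle with center (1, 7) and radius 5


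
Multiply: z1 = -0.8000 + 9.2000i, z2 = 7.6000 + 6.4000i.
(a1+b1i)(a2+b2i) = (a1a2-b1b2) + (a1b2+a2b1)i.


Real = -0.8*7.6 - 9.2*6.4 = -6.08 - 58.88 = -64.96
Imag = -0.8*6.4 + 7.6*9.2 = -5.12 + 69.92 = 64.8

-64.9600 + 64.8000i


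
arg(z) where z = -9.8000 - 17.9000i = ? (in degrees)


Re = -9.8, Im = -17.9
arg = atan2(-17.9, -9.8) = -118.7001 degrees

arg(z) = -118.7001 degrees


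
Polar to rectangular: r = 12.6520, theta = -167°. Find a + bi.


a = 12.6520*cos(-167°) = 12.6520*(-0.97437) = -12.3277
b = 12.6520*sin(-167°) = 12.6520*(-0.22495) = -2.8461

-12.3277 - 2.8461i


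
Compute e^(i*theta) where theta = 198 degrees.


cos(198°) = -0.9511
sin(198°) = -0.3090

e^(i*198°) = -0.9511 - 0.3090i


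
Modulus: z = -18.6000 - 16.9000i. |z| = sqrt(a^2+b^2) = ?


|z| = sqrt((-18.6)^2 + (-16.9)^2) = sqrt(345.96 + 285.61) = sqrt(631.57) = 25.1311

|z| = 25.1311


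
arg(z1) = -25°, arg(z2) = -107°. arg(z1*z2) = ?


arg(z1*z2) = -25° - 107° = -132°
Normalized to (-180°, 180°]: -132°

-132°


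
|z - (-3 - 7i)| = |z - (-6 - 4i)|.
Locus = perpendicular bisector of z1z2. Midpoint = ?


Equal distances means the locus is the perpendicular bisector of z1 and z2.
Midpoint = ((-3+(-6))/2, (-7+(-4))/2) = (-4.5000, -5.5000)

Perpendicular bisector through (-4.5000, -5.5000)


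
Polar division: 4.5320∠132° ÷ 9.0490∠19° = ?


r = 4.5320 / 9.0490 = 0.5008
theta = 132° - 19° = 113° = 113° (mod 360)

0.5008 cis(113°)


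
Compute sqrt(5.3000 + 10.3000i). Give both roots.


|z| = sqrt(28.09+106.09) = 11.5836
sqrt((|z|+a)/2) = sqrt((11.5836+5.3)/2) = sqrt(8.4418) = 2.9055
sqrt((|z|-a)/2) = sqrt((11.5836-5.3)/2) = sqrt(3.1418) = 1.7725

±(2.9055 + 1.7725i) i.e. 2.9055 + 1.7725i and -2.9055 - 1.7725i


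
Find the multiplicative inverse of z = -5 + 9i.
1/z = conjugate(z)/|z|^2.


|z|^2 = 25+81 = 106
1/z = (-5 - 9i)/106

1/z = -0.0472 - 0.0849i


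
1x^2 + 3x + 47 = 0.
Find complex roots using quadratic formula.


disc = 3^2 - 4*1*47 = 9 - 188 = -179
sqrt(|disc|) = sqrt(179) = 13.3791
Real part = -3/(2*1) = -1.5000
Imag part = 13.3791/(2*1) = 6.6895

-1.5000 ± 6.6895i


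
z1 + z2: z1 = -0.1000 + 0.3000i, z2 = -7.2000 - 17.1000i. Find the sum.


Real: -0.1 - 7.2 = -7.3
Imag: 0.3 - 17.1 = -16.8

-7.3000 - 16.8000i


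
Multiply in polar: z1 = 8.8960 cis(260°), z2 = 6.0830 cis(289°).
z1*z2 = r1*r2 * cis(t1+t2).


r = 8.8960 * 6.0830 = 54.1144
theta = 260° + 289° = 549° = 189° (mod 360)

54.1144 cis(189°)


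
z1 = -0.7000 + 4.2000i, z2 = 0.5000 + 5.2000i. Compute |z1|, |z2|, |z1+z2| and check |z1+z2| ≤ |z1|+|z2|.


|z1| = sqrt((-0.7)^2 + 4.2^2) = sqrt(18.13) = 4.2579
|z2| = sqrt(0.5^2 + 5.2^2) = sqrt(27.29) = 5.2240
z1+z2 = -0.2000 + 9.4000i
|z1+z2| = sqrt(88.4) = 9.4021
|z1|+|z2| = 4.2579 + 5.2240 = 9.4819

|z1+z2| = 9.4021 ≤ |z1|+|z2| = 9.4819 (verified)


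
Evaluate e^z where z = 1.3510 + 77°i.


e^1.3510 = 3.8613
cos(77°) = 0.22495
sin(77°) = 0.97437
Real = 3.8613*0.22495 = 0.8686
Imag = 3.8613*0.97437 = 3.7623

0.8686 + 3.7623i


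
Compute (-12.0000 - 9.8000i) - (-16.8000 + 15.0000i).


Real: -12 + 16.8 = 4.8
Imag: -9.8 - 15 = -24.8

4.8000 - 24.8000i


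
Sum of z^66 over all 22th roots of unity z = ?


The roots are w_k = w^k with w = e^(2*pi*i/22), and (w^k)^66 = (w^66)^k.
So S = 1 + u + u^2 + ... + u^(21) with u = w^66.
66 = 3*22 + 0, so 66 is a multiple of 22 and u = (w^22)^3 = 1.
Every one of the 22 terms equals 1: S = 22

S = 22


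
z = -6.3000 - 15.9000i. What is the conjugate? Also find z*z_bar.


z_bar = -6.3000 + 15.9000i
z*z_bar = (-6.3)^2 + (-15.9)^2 = 39.69 + 252.81 = 292.5

z_bar = -6.3000 + 15.9000i, z*z_bar = 292.5


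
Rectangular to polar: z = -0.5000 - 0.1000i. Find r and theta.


r = sqrt(0.25+0.01) = sqrt(0.26) = 0.5099
theta = atan2(-0.1, -0.5) = -168.6901 degrees

r = 0.5099, theta = -168.6901 degrees


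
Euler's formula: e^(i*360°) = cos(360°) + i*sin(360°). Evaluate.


cos(360°) = 1.0000
sin(360°) = 0

e^(i*360°) = 1.0000 + 0i


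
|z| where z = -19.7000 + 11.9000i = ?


|z| = sqrt((-19.7)^2 + 11.9^2) = sqrt(388.09 + 141.61) = sqrt(529.7) = 23.0152

|z| = 23.0152


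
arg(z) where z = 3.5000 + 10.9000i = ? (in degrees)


Re = 3.5, Im = 10.9
arg = atan2(10.9, 3.5) = 72.1981 degrees

arg(z) = 72.1981 degrees


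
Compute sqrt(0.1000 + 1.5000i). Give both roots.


|z| = sqrt(0.01+2.25) = 1.5033
sqrt((|z|+a)/2) = sqrt((1.5033+0.1)/2) = sqrt(0.8017) = 0.8954
sqrt((|z|-a)/2) = sqrt((1.5033-0.1)/2) = sqrt(0.7017) = 0.8377

±(0.8954 + 0.8377i) i.e. 0.8954 + 0.8377i and -0.8954 - 0.8377i


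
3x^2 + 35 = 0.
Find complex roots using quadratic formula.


disc = 0^2 - 4*3*35 = 0 - 420 = -420
sqrt(|disc|) = sqrt(420) = 20.4939
Real part = 0/(2*3) = 0
Imag part = 20.4939/(2*3) = 3.4157

0 ± 3.4157i


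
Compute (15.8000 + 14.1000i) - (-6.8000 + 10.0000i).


Real: 15.8 + 6.8 = 22.6
Imag: 14.1 - 10 = 4.1

22.6000 + 4.1000i


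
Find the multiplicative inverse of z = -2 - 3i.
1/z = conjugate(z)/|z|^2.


|z|^2 = 4+9 = 13
1/z = (-2 + 3i)/13

1/z = -0.1538 + 0.2308i


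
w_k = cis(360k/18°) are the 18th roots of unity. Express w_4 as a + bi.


Angle = 360*4/18 = 80°
a = cos(80°) = 0.1736
b = sin(80°) = 0.9848

0.1736 + 0.9848i


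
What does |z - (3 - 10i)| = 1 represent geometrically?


|z - z0| = r is a circle with center z0 and radius r.
Center = (3, -10), radius = 1

Circle with center (3, -10) and radius 1


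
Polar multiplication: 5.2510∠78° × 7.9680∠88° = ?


r = 5.2510 * 7.9680 = 41.8400
theta = 78° + 88° = 166° = 166° (mod 360)

41.8400 cis(166°)


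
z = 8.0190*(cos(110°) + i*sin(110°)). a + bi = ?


a = 8.0190*cos(110°) = 8.0190*(-0.34202) = -2.7427
b = 8.0190*sin(110°) = 8.0190*0.93969 = 7.5354

-2.7427 + 7.5354i


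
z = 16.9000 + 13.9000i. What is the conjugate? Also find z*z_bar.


z_bar = 16.9000 - 13.9000i
z*z_bar = 16.9^2 + 13.9^2 = 285.61 + 193.21 = 478.82

z_bar = 16.9000 - 13.9000i, z*z_bar = 478.82


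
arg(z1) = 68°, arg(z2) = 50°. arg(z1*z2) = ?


arg(z1*z2) = 68° + 50° = 118°
Normalized to (-180°, 180°]: 118°

118°


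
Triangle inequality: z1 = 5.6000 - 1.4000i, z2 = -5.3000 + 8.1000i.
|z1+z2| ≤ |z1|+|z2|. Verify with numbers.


|z1| = sqrt(5.6^2 + (-1.4)^2) = sqrt(33.32) = 5.7723
|z2| = sqrt((-5.3)^2 + 8.1^2) = sqrt(93.7) = 9.6799
z1+z2 = 0.3000 + 6.7000i
|z1+z2| = sqrt(44.98) = 6.7067
|z1|+|z2| = 5.7723 + 9.6799 = 15.4522

|z1+z2| = 6.7067 ≤ |z1|+|z2| = 15.4522 (verified)


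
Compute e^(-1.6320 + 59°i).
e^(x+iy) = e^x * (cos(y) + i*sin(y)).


e^-1.6320 = 0.1955
cos(59°) = 0.515
sin(59°) = 0.8572
Real = 0.1955*0.515 = 0.1007
Imag = 0.1955*0.8572 = 0.1676

0.1007 + 0.1676i


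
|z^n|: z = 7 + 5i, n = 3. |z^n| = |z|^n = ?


|z| = sqrt(49+25) = sqrt(74) = 8.6023
|z^3| = |z|^3 = (sqrt(74))^3 = 74*sqrt(74)

|z^3| = 74*sqrt(74) ≈ 636.5721


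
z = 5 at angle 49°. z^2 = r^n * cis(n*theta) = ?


r^2 = 5^2 = 25
n*theta = 2*49° = 98° = 98° (mod 360)
a = 25*cos(98°) = -3.4793
b = 25*sin(98°) = 24.7567

25 cis(98°) = -3.4793 + 24.7567i


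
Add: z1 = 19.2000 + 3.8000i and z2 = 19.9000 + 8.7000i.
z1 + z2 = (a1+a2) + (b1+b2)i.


Real: 19.2 + 19.9 = 39.1
Imag: 3.8 + 8.7 = 12.5

39.1000 + 12.5000i


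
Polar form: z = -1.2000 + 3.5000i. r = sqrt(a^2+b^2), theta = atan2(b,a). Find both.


r = sqrt(1.44+12.25) = sqrt(13.69) = 3.7000
theta = atan2(3.5, -1.2) = 108.9246 degrees

r = 3.7000, theta = 108.9246 degrees


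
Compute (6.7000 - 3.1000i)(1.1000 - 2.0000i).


Real = 6.7*1.1 - (-3.1)*(-2) = 7.37 - 6.2 = 1.17
Imag = 6.7*(-2) + 1.1*(-3.1) = -13.4 - (3.41) = -16.81

1.1700 - 16.8100i


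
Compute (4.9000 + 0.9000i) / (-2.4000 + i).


Conjugate of z2 = -2.4000 - i
Numerator: (4.9000 + 0.9000i)(-2.4000 - i) = -10.8600 - 7.0600i
Denominator: (-2.4)^2 + 1^2 = 6.76
Result = (-10.8600 - 7.0600i)/6.76

-1.6065 - 1.0444i


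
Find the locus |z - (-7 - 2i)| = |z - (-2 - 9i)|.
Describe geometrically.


Equal distances means the locus is the perpendicular bisector of z1 and z2.
Midpoint = ((-7+(-2))/2, (-2+(-9))/2) = (-4.5000, -5.5000)

Perpendicular bisector through (-4.5000, -5.5000)


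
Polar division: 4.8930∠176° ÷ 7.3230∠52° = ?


r = 4.8930 / 7.3230 = 0.6682
theta = 176° - 52° = 124° = 124° (mod 360)

0.6682 cis(124°)


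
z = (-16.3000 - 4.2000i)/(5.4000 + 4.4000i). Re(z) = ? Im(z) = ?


Multiply by conjugate: (-16.3000 - 4.2000i)(5.4000 - 4.4000i) / (5.4^2 + 4.4^2)
Numerator real = -16.3*5.4 - (4.2)*4.4 = -106.5
Numerator imag = -4.2*5.4 - (-16.3)*4.4 = 49.04
Denominator = 48.52
Re(z) = -106.5/48.52 = -2.1950
Im(z) = 49.04/48.52 = 1.0107

Re(z) = -2.1950, Im(z) = 1.0107


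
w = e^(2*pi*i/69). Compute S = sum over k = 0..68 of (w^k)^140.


The roots are w_k = w^k with w = e^(2*pi*i/69), and (w^k)^140 = (w^140)^k.
So S = 1 + u + u^2 + ... + u^(68) with u = w^140.
140 = 2*69 + 2, so 140 is not a multiple of 69: u = (w^69)^2 * w^2 = w^2 ≠ 1 (w is a primitive 69th root), while u^69 = (w^69)^140 = 1.
Geometric series: S = (1 - u^69)/(1 - u) = (1 - 1)/(1 - u) = 0

S = 0


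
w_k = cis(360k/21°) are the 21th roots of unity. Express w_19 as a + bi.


Angle = 360*19/21 = 325.7143°
a = cos(325.7143°) = 0.8262
b = sin(325.7143°) = -0.5633

0.8262 - 0.5633i


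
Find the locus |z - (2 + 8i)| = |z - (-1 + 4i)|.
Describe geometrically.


Equal distances means the locus is the perpendicular bisector of z1 and z2.
Midpoint = ((2+(-1))/2, (8+4)/2) = (0.5000, 6.0000)

Perpendicular bisector through (0.5000, 6.0000)


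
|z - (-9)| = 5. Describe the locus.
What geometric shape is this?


|z - z0| = r is a circle with center z0 and radius r.
Center = (-9, 0), radius = 5

Circle with center (-9, 0) and radius 5


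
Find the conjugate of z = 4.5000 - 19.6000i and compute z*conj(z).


z_bar = 4.5000 + 19.6000i
z*z_bar = 4.5^2 + (-19.6)^2 = 20.25 + 384.16 = 404.41

z_bar = 4.5000 + 19.6000i, z*z_bar = 404.41


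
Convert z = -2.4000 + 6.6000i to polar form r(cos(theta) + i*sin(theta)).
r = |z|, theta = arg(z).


r = sqrt(5.76+43.56) = sqrt(49.32) = 7.0228
theta = atan2(6.6, -2.4) = 109.9831 degrees

r = 7.0228, theta = 109.9831 degrees


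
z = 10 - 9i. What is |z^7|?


|z| = sqrt(100+81) = sqrt(181) = 13.4536
|z^7| = |z|^7 = (sqrt(181))^7 = 181^3 * sqrt(181) = 5929741*sqrt(181)

|z^7| = 5929741*sqrt(181) ≈ 79776506.1105


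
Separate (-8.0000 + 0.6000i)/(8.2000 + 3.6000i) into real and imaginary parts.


Multiply by conjugate: (-8.0000 + 0.6000i)(8.2000 - 3.6000i) / (8.2^2 + 3.6^2)
Numerator real = -8*8.2 + 0.6*3.6 = -63.44
Numerator imag = 0.6*8.2 - (-8)*3.6 = 33.72
Denominator = 80.2
Re(z) = -63.44/80.2 = -0.7910
Im(z) = 33.72/80.2 = 0.4204

Re(z) = -0.7910, Im(z) = 0.4204


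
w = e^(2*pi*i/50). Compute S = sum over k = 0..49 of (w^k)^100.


The roots are w_k = w^k with w = e^(2*pi*i/50), and (w^k)^100 = (w^100)^k.
So S = 1 + u + u^2 + ... + u^(49) with u = w^100.
100 = 2*50 + 0, so 100 is a multiple of 50 and u = (w^50)^2 = 1.
Every one of the 50 terms equals 1: S = 50

S = 50


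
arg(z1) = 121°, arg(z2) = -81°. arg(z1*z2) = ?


arg(z1*z2) = 121° - 81° = 40°
Normalized to (-180°, 180°]: 40°

40°


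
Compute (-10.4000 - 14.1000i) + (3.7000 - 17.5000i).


Real: -10.4 + 3.7 = -6.7
Imag: -14.1 - 17.5 = -31.6

-6.7000 - 31.6000i


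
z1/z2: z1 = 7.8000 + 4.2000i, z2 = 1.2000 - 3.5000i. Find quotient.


Conjugate of z2 = 1.2000 + 3.5000i
Numerator: (7.8000 + 4.2000i)(1.2000 + 3.5000i) = -5.3400 + 32.3400i
Denominator: 1.2^2 + (-3.5)^2 = 13.69
Result = (-5.3400 + 32.3400i)/13.69

-0.3901 + 2.3623i


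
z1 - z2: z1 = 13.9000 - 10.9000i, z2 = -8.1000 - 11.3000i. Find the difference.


Real: 13.9 + 8.1 = 22
Imag: -10.9 + 11.3 = 0.4

22.0000 + 0.4000i


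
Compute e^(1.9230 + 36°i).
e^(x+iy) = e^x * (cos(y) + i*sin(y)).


e^1.9230 = 6.8415
cos(36°) = 0.80902
sin(36°) = 0.587785
Real = 6.8415*0.80902 = 5.5349
Imag = 6.8415*0.587785 = 4.0213

5.5349 + 4.0213i


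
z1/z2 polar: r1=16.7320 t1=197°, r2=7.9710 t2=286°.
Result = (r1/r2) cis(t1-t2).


r = 16.7320 / 7.9710 = 2.0991
theta = 197° - 286° = -89° = 271° (mod 360)

2.0991 cis(271°)


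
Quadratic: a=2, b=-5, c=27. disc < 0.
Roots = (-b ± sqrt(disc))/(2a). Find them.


disc = (-5)^2 - 4*2*27 = 25 - 216 = -191
sqrt(|disc|) = sqrt(191) = 13.8203
Real part = 5/(2*2) = 1.2500
Imag part = 13.8203/(2*2) = 3.4551

1.2500 ± 3.4551i


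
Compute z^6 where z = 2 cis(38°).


r^6 = 2^6 = 64
n*theta = 6*38° = 228° = 228° (mod 360)
a = 64*cos(228°) = -42.8244
b = 64*sin(228°) = -47.5613

64 cis(228°) = -42.8244 - 47.5613i


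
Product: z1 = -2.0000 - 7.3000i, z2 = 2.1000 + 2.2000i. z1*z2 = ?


Real = -2*2.1 - (-7.3)*2.2 = -4.2 - (-16.06) = 11.86
Imag = -2*2.2 + 2.1*(-7.3) = -4.4 - (15.33) = -19.73

11.8600 - 19.7300i


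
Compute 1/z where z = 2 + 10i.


|z|^2 = 4+100 = 104
1/z = (2 - 10i)/104

1/z = 0.0192 - 0.0962i


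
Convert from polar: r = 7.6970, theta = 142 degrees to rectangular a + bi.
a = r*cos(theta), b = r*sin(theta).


a = 7.6970*cos(142°) = 7.6970*(-0.78801) = -6.0653
b = 7.6970*sin(142°) = 7.6970*0.61566 = 4.7387

-6.0653 + 4.7387i


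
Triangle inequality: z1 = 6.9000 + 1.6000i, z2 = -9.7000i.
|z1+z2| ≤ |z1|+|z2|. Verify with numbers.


|z1| = sqrt(6.9^2 + 1.6^2) = sqrt(50.17) = 7.0831
|z2| = sqrt(0^2 + (-9.7)^2) = sqrt(94.09) = 9.7000
z1+z2 = 6.9000 - 8.1000i
|z1+z2| = sqrt(113.22) = 10.6405
|z1|+|z2| = 7.0831 + 9.7000 = 16.7831

|z1+z2| = 10.6405 ≤ |z1|+|z2| = 16.7831 (verified)


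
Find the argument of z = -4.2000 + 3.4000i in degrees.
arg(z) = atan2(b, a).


Re = -4.2, Im = 3.4
arg = atan2(3.4, -4.2) = 141.0090 degrees

arg(z) = 141.0090 degrees


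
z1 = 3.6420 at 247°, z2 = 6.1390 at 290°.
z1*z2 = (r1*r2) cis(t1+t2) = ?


r = 3.6420 * 6.1390 = 22.3582
theta = 247° + 290° = 537° = 177° (mod 360)

22.3582 cis(177°)


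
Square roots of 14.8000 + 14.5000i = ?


|z| = sqrt(219.04+210.25) = 20.7193
sqrt((|z|+a)/2) = sqrt((20.7193+14.8)/2) = sqrt(17.7597) = 4.2142
sqrt((|z|-a)/2) = sqrt((20.7193-14.8)/2) = sqrt(2.9597) = 1.7204

±(4.2142 + 1.7204i) i.e. 4.2142 + 1.7204i and -4.2142 - 1.7204i


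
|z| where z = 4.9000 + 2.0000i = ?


|z| = sqrt(4.9^2 + 2^2) = sqrt(24.01 + 4) = sqrt(28.01) = 5.2924

|z| = 5.2924


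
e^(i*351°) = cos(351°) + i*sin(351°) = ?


cos(351°) = 0.9877
sin(351°) = -0.1564

e^(i*351°) = 0.9877 - 0.1564i


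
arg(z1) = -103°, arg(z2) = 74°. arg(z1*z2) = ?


arg(z1*z2) = -103° + 74° = -29°
Normalized to (-180°, 180°]: -29°

-29°


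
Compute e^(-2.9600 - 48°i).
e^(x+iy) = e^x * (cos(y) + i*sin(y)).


e^-2.9600 = 0.0518
cos(-48°) = 0.6691
sin(-48°) = -0.7431
Real = 0.0518*0.6691 = 0.0347
Imag = 0.0518*(-0.7431) = -0.0385

0.0347 - 0.0385i


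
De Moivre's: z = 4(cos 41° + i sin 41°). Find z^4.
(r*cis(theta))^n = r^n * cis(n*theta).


r^4 = 4^4 = 256
n*theta = 4*41° = 164° = 164° (mod 360)
a = 256*cos(164°) = -246.0830
b = 256*sin(164°) = 70.5632

256 cis(164°) = -246.0830 + 70.5632i


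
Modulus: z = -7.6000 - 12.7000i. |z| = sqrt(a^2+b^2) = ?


|z| = sqrt((-7.6)^2 + (-12.7)^2) = sqrt(57.76 + 161.29) = sqrt(219.05) = 14.8003

|z| = 14.8003


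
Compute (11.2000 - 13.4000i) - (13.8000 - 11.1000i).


Real: 11.2 - 13.8 = -2.6
Imag: -13.4 + 11.1 = -2.3

-2.6000 - 2.3000i
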